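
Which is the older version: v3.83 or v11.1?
v3.83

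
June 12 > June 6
True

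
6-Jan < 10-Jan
True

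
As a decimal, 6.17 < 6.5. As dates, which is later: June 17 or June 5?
June 17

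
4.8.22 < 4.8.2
False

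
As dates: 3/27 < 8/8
True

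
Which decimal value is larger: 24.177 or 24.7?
24.7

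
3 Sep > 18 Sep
False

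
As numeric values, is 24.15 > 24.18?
False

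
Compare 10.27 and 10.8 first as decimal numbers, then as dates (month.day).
As decimals: 10.27 < 10.8. As dates: 10/27 is later than 10/8 (day 27 > day 8).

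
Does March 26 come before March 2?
No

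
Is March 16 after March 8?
Yes. Day 16 comes after day 8 in March — this is a date comparison, not a decimal one (the decimal 3.16 would be smaller than 3.8).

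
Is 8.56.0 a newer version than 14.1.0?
No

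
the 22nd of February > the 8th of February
True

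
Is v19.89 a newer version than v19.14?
Yes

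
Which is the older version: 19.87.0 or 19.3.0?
19.3.0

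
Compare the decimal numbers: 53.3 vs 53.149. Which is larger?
53.3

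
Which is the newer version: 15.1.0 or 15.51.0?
15.51.0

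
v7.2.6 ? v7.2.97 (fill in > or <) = <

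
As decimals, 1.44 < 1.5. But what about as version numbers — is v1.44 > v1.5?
True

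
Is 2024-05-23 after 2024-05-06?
Yes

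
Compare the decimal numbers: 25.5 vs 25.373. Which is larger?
25.5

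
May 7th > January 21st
True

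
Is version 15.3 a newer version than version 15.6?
No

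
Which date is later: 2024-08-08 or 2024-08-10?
2024-08-10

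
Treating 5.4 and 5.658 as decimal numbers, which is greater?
5.658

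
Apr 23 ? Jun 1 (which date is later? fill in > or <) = <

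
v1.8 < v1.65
True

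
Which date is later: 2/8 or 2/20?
2/20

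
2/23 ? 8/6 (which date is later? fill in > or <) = <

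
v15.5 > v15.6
False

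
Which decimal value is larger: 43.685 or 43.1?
43.685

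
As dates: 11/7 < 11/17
True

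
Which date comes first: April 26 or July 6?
April 26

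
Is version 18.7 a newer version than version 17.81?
Yes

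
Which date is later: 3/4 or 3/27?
3/27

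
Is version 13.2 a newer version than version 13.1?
Yes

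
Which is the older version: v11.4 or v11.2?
v11.2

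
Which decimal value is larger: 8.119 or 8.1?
8.119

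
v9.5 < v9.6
True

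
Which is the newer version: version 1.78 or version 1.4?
version 1.78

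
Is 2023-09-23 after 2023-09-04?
Yes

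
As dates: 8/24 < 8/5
False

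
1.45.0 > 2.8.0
False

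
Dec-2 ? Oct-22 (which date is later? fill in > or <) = >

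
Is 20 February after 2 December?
No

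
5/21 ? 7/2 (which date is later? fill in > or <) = <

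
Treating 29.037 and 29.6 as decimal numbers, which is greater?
29.6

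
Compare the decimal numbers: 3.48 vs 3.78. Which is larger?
3.78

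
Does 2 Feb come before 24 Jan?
No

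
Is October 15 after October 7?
Yes. Day 15 comes after day 7 in October — this is a date comparison, not a decimal one (the decimal 10.15 would be smaller than 10.7).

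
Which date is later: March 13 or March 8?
March 13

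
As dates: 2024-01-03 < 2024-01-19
True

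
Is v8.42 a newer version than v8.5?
Yes. Version numbers are compared segment by segment as integers, not as decimals: minor version 42 > 5, so v8.42 > v8.5 (even though the decimal 8.42 < 8.5).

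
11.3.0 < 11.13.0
True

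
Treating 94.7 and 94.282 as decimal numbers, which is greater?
94.7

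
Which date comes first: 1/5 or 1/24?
1/5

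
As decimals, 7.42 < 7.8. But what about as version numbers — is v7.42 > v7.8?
True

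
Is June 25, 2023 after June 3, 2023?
Yes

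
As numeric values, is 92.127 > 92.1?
True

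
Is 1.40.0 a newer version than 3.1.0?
No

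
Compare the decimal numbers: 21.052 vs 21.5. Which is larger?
21.5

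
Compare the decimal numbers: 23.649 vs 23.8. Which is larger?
23.8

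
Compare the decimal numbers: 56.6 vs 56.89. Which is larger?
56.89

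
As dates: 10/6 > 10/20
False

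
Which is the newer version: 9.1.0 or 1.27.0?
9.1.0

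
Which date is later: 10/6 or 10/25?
10/25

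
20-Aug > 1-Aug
True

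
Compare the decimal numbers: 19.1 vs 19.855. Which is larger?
19.855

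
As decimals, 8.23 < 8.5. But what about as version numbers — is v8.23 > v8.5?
True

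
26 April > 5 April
True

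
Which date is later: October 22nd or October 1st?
October 22nd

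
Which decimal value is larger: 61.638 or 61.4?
61.638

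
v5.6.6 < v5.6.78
True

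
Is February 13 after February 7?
Yes. Day 13 comes after day 7 in February — this is a date comparison, not a decimal one (the decimal 2.13 would be smaller than 2.7).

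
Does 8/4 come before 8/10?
Yes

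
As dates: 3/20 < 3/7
False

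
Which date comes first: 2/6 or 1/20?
1/20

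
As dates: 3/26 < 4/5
True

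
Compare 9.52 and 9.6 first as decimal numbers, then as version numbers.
As decimals: 9.52 < 9.6. As versions: v9.52 > v9.6 (minor version 52 > 6).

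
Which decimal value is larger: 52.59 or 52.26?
52.59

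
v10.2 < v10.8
True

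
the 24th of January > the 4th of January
True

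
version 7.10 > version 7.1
True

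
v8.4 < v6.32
False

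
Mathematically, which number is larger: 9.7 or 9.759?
9.759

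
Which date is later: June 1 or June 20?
June 20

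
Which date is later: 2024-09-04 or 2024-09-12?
2024-09-12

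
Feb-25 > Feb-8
True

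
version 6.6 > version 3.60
True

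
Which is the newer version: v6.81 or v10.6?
v10.6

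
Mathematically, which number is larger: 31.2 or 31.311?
31.311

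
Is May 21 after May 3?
Yes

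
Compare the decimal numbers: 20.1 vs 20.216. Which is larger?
20.216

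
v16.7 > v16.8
False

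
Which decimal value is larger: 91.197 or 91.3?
91.3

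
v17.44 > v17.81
False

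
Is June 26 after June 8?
Yes. Day 26 comes after day 8 in June — this is a date comparison, not a decimal one (the decimal 6.26 would be smaller than 6.8).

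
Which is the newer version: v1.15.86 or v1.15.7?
v1.15.86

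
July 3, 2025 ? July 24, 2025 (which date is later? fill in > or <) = <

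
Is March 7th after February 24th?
Yes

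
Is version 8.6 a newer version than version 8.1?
Yes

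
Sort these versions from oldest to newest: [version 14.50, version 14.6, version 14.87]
[version 14.6, version 14.50, version 14.87]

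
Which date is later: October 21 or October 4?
October 21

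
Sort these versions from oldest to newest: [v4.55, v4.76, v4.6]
[v4.6, v4.55, v4.76]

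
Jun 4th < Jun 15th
True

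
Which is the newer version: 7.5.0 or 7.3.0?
7.5.0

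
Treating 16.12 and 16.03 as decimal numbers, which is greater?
16.12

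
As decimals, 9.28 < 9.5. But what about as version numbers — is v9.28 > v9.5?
True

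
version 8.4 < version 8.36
True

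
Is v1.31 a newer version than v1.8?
Yes. Version numbers are compared segment by segment as integers, not as decimals: minor version 31 > 8, so v1.31 > v1.8 (even though the decimal 1.31 < 1.8).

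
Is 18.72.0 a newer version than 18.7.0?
Yes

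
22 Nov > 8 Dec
False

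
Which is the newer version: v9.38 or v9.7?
v9.38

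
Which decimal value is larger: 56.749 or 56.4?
56.749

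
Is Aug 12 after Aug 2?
Yes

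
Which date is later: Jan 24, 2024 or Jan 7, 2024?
Jan 24, 2024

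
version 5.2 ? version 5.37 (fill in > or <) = <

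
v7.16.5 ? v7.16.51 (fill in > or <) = <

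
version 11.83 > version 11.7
True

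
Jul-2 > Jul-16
False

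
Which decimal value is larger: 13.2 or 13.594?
13.594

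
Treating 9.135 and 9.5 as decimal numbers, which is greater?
9.5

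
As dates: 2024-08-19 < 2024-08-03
False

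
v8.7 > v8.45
False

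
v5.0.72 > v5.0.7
True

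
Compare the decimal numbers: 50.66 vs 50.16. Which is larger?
50.66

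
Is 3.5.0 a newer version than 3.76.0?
No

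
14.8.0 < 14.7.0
False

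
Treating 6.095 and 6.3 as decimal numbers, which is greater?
6.3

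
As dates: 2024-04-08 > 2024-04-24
False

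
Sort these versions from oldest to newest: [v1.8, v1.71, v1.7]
[v1.7, v1.8, v1.71]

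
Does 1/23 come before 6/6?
Yes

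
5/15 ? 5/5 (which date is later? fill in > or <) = >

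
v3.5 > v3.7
False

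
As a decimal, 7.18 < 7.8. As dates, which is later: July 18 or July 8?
July 18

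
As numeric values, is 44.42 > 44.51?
False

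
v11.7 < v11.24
True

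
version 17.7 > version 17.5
True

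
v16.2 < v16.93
True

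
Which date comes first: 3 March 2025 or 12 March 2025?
3 March 2025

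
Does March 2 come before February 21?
No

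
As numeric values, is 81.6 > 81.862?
False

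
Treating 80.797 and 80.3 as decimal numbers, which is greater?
80.797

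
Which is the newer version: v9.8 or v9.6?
v9.8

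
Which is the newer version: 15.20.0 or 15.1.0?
15.20.0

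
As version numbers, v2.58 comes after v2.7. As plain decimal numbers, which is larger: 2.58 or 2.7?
2.7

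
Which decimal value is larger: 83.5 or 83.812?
83.812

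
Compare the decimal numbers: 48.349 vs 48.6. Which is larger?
48.6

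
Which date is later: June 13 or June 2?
June 13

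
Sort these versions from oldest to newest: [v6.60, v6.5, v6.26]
[v6.5, v6.26, v6.60]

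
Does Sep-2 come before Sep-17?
Yes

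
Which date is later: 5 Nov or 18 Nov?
18 Nov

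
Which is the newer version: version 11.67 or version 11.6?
version 11.67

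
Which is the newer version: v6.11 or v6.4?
v6.11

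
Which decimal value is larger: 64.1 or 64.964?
64.964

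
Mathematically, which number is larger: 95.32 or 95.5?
95.5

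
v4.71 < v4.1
False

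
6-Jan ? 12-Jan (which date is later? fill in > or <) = <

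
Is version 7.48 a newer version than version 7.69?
No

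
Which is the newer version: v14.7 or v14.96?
v14.96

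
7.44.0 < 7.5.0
False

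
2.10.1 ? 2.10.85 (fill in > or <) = <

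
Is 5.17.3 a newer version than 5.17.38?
No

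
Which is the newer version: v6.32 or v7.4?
v7.4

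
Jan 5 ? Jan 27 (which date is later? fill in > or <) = <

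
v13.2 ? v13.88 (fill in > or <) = <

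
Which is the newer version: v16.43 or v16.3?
v16.43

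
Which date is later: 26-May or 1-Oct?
1-Oct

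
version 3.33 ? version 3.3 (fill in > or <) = >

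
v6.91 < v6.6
False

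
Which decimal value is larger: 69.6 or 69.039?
69.6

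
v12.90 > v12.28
True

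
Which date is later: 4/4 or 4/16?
4/16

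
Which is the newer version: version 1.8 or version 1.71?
version 1.71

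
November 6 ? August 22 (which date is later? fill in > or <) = >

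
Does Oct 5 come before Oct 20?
Yes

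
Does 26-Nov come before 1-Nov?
No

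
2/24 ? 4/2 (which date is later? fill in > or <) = <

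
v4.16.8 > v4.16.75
False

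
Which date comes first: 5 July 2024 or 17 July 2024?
5 July 2024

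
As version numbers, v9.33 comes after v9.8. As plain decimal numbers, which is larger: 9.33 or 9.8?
9.8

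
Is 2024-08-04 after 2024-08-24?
No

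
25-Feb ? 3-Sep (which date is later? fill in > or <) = <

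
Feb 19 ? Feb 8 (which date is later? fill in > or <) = >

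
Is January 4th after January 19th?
No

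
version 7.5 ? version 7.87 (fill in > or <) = <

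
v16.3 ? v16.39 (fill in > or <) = <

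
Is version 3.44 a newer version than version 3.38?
Yes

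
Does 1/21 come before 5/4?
Yes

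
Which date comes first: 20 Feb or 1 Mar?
20 Feb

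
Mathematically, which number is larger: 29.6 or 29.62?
29.62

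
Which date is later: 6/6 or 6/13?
6/13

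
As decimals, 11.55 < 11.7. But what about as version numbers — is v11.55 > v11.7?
True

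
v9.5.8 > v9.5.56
False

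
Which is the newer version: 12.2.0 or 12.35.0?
12.35.0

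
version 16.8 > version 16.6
True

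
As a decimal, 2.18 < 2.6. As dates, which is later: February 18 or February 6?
February 18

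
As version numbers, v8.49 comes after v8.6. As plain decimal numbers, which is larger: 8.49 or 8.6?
8.6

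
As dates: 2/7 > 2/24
False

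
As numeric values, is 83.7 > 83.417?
True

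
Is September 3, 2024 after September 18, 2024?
No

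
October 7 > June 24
True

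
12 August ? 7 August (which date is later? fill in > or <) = >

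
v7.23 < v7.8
False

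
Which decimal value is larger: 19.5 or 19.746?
19.746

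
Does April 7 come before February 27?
No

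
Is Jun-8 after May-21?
Yes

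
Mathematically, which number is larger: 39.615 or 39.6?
39.615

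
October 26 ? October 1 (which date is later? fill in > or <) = >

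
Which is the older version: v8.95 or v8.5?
v8.5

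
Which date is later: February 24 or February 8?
February 24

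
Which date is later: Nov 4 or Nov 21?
Nov 21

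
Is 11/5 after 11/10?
No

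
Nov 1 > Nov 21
False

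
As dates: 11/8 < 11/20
True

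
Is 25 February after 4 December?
No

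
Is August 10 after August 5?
Yes. Day 10 comes after day 5 in August — this is a date comparison, not a decimal one (the decimal 8.10 would be smaller than 8.5).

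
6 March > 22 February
True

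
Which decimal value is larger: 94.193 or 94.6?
94.6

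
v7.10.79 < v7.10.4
False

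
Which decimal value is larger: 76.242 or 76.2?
76.242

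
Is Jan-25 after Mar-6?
No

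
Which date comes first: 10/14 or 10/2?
10/2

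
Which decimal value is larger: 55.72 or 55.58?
55.72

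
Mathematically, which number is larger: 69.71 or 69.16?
69.71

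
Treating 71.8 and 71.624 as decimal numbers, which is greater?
71.8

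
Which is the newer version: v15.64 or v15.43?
v15.64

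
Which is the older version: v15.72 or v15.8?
v15.8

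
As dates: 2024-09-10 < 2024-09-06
False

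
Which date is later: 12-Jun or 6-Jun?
12-Jun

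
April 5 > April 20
False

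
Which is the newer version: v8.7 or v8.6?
v8.7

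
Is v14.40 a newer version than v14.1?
Yes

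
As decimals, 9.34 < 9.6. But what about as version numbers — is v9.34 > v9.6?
True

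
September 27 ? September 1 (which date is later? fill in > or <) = >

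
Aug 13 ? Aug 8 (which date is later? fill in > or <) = >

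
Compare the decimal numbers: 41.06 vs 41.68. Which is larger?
41.68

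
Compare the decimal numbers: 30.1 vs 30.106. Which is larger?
30.106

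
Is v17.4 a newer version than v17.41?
No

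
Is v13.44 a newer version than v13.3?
Yes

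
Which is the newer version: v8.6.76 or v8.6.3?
v8.6.76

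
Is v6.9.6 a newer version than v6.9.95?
No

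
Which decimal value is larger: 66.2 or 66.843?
66.843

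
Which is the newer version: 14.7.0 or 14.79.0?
14.79.0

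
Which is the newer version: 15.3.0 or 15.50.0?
15.50.0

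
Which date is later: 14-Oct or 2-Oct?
14-Oct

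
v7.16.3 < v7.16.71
True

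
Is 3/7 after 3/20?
No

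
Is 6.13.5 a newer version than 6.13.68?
No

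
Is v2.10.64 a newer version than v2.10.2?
Yes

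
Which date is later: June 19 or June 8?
June 19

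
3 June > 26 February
True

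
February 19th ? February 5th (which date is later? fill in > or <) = >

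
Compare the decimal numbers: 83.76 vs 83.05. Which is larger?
83.76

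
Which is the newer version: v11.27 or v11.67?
v11.67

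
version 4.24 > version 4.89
False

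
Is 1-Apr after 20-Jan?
Yes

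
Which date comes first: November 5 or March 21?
March 21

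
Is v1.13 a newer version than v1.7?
Yes. Version numbers are compared segment by segment as integers, not as decimals: minor version 13 > 7, so v1.13 > v1.7 (even though the decimal 1.13 < 1.7).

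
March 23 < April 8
True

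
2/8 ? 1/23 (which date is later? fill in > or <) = >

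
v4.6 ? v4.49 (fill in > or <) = <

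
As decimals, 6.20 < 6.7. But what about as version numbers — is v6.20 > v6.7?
True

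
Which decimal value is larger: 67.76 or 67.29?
67.76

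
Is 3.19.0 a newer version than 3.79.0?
No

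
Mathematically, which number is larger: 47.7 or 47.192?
47.7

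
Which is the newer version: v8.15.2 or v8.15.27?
v8.15.27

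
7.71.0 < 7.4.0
False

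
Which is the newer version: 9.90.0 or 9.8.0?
9.90.0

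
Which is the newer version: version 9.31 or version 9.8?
version 9.31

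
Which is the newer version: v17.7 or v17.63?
v17.63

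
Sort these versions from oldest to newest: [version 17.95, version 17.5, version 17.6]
[version 17.5, version 17.6, version 17.95]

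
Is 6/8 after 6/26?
No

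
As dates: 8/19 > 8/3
True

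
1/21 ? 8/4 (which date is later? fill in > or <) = <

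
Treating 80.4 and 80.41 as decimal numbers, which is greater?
80.41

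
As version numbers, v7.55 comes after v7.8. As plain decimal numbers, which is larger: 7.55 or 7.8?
7.8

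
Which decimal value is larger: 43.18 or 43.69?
43.69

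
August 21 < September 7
True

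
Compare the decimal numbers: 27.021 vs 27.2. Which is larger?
27.2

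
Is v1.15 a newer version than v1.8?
Yes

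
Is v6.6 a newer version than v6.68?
No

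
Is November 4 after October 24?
Yes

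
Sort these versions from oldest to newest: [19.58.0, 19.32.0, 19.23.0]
[19.23.0, 19.32.0, 19.58.0]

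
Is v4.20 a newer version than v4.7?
Yes. Version numbers are compared segment by segment as integers, not as decimals: minor version 20 > 7, so v4.20 > v4.7 (even though the decimal 4.20 < 4.7).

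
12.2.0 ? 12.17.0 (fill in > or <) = <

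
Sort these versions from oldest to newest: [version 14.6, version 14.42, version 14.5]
[version 14.5, version 14.6, version 14.42]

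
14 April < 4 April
False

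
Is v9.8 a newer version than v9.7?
Yes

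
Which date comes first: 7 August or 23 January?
23 January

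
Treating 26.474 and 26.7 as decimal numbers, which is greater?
26.7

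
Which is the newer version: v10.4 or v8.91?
v10.4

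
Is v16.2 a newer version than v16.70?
No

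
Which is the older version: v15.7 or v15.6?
v15.6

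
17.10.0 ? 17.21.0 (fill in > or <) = <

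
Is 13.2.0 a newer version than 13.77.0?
No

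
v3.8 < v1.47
False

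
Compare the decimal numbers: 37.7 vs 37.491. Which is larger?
37.7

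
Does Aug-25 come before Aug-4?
No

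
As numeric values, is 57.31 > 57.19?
True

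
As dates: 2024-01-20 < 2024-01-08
False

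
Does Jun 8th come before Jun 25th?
Yes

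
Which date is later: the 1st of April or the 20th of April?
the 20th of April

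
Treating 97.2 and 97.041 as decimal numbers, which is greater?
97.2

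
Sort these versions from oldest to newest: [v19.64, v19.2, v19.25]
[v19.2, v19.25, v19.64]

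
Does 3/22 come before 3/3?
No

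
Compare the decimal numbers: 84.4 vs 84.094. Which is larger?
84.4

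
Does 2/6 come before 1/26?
No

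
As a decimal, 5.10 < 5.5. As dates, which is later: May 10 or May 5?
May 10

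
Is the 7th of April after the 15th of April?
No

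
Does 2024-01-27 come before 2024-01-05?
No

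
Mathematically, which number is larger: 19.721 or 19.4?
19.721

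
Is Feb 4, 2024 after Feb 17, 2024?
No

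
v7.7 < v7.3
False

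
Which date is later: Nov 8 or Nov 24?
Nov 24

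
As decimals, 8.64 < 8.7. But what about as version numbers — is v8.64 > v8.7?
True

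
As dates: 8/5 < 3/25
False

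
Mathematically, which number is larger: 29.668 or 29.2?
29.668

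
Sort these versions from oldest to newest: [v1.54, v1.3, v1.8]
[v1.3, v1.8, v1.54]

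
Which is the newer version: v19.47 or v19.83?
v19.83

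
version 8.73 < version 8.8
False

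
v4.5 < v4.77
True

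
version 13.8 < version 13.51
True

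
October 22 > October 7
True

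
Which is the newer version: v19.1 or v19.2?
v19.2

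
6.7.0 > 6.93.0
False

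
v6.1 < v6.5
True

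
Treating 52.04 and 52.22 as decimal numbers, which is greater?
52.22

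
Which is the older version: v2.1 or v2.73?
v2.1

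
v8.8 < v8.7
False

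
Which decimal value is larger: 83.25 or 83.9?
83.9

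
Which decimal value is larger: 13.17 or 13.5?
13.5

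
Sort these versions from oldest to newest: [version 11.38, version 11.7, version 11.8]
[version 11.7, version 11.8, version 11.38]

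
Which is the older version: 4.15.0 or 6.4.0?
4.15.0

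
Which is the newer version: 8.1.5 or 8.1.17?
8.1.17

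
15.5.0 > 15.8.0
False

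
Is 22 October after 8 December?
No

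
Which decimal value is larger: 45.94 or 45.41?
45.94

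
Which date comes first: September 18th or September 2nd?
September 2nd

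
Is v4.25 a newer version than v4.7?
Yes. Version numbers are compared segment by segment as integers, not as decimals: minor version 25 > 7, so v4.25 > v4.7 (even though the decimal 4.25 < 4.7).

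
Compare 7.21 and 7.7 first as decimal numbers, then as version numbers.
As decimals: 7.21 < 7.7. As versions: v7.21 > v7.7 (minor version 21 > 7).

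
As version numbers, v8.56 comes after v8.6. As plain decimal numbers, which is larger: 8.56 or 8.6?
8.6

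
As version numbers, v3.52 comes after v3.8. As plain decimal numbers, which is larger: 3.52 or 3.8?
3.8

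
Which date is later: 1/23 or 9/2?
9/2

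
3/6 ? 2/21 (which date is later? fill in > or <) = >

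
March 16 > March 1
True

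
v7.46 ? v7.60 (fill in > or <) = <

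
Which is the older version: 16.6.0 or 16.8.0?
16.6.0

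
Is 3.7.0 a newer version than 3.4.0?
Yes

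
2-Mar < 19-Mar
True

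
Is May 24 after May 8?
Yes. Day 24 comes after day 8 in May — this is a date comparison, not a decimal one (the decimal 5.24 would be smaller than 5.8).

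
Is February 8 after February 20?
No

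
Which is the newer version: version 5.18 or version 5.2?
version 5.18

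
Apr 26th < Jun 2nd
True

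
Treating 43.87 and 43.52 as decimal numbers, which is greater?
43.87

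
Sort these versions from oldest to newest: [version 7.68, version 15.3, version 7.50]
[version 7.50, version 7.68, version 15.3]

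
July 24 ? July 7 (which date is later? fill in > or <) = >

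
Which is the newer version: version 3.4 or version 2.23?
version 3.4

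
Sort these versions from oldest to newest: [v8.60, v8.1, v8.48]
[v8.1, v8.48, v8.60]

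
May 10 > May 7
True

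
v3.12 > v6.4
False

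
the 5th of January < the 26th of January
True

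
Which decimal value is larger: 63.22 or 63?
63.22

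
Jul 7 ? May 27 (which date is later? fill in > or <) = >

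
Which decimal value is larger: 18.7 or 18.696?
18.7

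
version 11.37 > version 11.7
True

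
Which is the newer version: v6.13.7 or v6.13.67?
v6.13.67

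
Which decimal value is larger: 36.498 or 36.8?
36.8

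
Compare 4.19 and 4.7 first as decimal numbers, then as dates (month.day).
As decimals: 4.19 < 4.7. As dates: 4/19 is later than 4/7 (day 19 > day 7).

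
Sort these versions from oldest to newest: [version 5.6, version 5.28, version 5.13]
[version 5.6, version 5.13, version 5.28]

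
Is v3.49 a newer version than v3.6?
Yes. Version numbers are compared segment by segment as integers, not as decimals: minor version 49 > 6, so v3.49 > v3.6 (even though the decimal 3.49 < 3.6).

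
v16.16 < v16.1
False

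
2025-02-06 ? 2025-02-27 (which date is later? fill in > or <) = <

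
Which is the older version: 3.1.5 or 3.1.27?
3.1.5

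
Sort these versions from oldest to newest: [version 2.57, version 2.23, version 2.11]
[version 2.11, version 2.23, version 2.57]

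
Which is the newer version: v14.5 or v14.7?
v14.7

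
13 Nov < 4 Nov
False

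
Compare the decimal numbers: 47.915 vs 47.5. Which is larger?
47.915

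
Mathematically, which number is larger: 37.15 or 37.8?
37.8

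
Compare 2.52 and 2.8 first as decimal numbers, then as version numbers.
As decimals: 2.52 < 2.8. As versions: v2.52 > v2.8 (minor version 52 > 8).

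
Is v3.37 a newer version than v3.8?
Yes. Version numbers are compared segment by segment as integers, not as decimals: minor version 37 > 8, so v3.37 > v3.8 (even though the decimal 3.37 < 3.8).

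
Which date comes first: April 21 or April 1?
April 1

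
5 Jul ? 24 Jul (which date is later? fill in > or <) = <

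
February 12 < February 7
False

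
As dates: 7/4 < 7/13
True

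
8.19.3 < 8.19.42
True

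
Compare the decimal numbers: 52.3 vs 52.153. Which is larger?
52.3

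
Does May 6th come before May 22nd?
Yes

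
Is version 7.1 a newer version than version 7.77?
No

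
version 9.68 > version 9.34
True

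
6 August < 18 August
True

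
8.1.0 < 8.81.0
True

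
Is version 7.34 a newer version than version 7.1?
Yes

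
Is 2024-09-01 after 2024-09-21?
No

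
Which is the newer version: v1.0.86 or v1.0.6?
v1.0.86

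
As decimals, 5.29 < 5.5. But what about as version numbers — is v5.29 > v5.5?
True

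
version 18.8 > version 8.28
True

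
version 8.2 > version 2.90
True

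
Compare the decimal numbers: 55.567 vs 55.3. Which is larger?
55.567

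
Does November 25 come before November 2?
No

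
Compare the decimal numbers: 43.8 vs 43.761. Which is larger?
43.8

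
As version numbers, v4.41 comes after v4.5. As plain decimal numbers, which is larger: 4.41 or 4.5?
4.5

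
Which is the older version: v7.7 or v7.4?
v7.4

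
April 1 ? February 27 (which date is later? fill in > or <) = >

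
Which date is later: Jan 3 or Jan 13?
Jan 13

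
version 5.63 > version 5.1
True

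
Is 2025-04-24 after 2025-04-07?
Yes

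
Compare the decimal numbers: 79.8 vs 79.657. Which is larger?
79.8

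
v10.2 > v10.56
False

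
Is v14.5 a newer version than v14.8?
No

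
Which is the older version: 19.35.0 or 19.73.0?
19.35.0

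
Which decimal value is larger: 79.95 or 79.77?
79.95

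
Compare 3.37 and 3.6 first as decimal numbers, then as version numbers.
As decimals: 3.37 < 3.6. As versions: v3.37 > v3.6 (minor version 37 > 6).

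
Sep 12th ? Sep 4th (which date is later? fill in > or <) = >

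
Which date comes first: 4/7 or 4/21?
4/7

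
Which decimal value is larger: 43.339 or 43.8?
43.8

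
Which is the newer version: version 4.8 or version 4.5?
version 4.8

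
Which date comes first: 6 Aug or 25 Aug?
6 Aug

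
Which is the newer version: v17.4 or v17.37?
v17.37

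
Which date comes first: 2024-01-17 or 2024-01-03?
2024-01-03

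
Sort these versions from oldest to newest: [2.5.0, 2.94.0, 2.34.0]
[2.5.0, 2.34.0, 2.94.0]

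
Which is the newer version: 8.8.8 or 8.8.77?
8.8.77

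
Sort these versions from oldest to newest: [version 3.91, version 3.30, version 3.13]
[version 3.13, version 3.30, version 3.91]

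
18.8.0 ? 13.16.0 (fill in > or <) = >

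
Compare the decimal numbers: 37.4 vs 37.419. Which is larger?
37.419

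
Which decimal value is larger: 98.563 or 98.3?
98.563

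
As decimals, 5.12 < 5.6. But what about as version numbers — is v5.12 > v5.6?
True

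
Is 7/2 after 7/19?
No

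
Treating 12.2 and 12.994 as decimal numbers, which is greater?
12.994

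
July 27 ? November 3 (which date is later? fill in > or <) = <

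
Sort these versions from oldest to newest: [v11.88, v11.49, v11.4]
[v11.4, v11.49, v11.88]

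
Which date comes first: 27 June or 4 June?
4 June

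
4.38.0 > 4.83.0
False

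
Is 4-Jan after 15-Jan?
No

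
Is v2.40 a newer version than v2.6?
Yes. Version numbers are compared segment by segment as integers, not as decimals: minor version 40 > 6, so v2.40 > v2.6 (even though the decimal 2.40 < 2.6).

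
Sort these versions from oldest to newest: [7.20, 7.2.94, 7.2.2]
[7.2.2, 7.2.94, 7.20]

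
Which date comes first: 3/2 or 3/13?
3/2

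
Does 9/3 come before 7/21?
No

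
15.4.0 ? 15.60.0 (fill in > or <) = <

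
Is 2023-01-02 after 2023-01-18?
No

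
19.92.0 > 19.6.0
True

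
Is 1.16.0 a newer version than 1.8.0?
Yes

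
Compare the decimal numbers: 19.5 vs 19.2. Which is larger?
19.5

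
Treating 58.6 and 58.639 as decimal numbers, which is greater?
58.639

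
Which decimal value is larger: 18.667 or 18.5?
18.667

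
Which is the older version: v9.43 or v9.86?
v9.43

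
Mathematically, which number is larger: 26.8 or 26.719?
26.8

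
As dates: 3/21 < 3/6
False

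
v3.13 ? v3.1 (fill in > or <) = >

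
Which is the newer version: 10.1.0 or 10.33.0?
10.33.0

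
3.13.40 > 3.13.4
True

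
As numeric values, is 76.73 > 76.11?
True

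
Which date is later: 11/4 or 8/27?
11/4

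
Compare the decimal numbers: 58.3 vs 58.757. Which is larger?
58.757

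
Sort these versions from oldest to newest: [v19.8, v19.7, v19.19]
[v19.7, v19.8, v19.19]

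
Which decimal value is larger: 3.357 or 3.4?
3.4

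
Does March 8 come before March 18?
Yes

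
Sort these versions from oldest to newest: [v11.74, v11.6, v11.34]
[v11.6, v11.34, v11.74]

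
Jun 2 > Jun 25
False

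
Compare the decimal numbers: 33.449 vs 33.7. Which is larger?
33.7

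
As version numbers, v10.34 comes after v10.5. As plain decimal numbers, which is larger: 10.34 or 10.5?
10.5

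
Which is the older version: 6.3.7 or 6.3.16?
6.3.7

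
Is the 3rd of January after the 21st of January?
No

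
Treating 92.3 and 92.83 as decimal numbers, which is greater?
92.83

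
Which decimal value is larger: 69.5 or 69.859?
69.859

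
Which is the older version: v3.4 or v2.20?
v2.20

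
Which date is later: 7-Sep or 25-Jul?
7-Sep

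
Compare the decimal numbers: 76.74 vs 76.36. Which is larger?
76.74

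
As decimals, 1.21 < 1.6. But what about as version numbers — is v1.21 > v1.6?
True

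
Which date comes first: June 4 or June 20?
June 4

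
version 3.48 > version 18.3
False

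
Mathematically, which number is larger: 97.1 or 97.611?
97.611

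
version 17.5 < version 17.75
True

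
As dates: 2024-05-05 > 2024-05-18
False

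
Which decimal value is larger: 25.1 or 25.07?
25.1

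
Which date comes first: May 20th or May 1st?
May 1st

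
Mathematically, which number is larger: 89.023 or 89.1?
89.1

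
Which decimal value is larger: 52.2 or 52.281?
52.281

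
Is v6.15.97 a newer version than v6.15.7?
Yes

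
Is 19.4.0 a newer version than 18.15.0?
Yes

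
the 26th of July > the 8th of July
True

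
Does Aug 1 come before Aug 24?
Yes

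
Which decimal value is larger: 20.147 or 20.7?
20.7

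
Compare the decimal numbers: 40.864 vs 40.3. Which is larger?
40.864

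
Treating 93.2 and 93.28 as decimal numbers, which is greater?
93.28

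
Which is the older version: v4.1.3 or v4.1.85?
v4.1.3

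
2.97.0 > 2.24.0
True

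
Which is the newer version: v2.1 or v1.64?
v2.1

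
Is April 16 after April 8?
Yes. Day 16 comes after day 8 in April — this is a date comparison, not a decimal one (the decimal 4.16 would be smaller than 4.8).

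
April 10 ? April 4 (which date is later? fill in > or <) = >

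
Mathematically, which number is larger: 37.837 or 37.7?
37.837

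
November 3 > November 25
False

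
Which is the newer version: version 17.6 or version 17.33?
version 17.33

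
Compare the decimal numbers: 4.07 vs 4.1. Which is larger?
4.1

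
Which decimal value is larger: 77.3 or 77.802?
77.802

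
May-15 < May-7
False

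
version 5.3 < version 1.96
False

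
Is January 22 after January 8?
Yes. Day 22 comes after day 8 in January — this is a date comparison, not a decimal one (the decimal 1.22 would be smaller than 1.8).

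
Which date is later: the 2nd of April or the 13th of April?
the 13th of April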